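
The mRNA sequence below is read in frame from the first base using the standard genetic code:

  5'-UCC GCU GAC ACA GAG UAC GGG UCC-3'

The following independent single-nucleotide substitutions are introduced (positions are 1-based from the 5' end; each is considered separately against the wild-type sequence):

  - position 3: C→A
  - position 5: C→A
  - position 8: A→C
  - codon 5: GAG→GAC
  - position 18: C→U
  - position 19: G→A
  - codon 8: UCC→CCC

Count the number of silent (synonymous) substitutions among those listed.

Codon 1: UCC (Ser) → UCA (Ser) — synonymous.
Codon 2: GCU (Ala) → GAU (Asp) — missense.
Codon 3: GAC (Asp) → GCC (Ala) — missense.
Codon 5: GAG (Glu) → GAC (Asp) — missense.
Codon 6: UAC (Tyr) → UAU (Tyr) — synonymous.
Codon 7: GGG (Gly) → AGG (Arg) — missense.
Codon 8: UCC (Ser) → CCC (Pro) — missense.
Synonymous: 2 of 7.

2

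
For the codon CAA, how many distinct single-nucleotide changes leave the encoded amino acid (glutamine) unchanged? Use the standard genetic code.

Position 1: none → 0 synonymous.
Position 2: none → 0 synonymous.
Position 3: CAG → 1 synonymous.
Total: 0 + 0 + 1 = 1.

1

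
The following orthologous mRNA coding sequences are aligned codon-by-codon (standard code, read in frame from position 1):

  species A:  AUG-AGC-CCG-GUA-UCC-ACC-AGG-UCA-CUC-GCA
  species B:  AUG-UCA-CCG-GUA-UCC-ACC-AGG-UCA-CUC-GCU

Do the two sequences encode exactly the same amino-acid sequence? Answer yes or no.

yes

Codon 1: AUG Met / AUG Met — identical.
Codon 2: AGC Ser / UCA Ser — synonymous.
Codon 3: CCG Pro / CCG Pro — identical.
Codon 4: GUA Val / GUA Val — identical.
Codon 5: UCC Ser / UCC Ser — identical.
Codon 6: ACC Thr / ACC Thr — identical.
Codon 7: AGG Arg / AGG Arg — identical.
Codon 8: UCA Ser / UCA Ser — identical.
Codon 9: CUC Leu / CUC Leu — identical.
Codon 10: GCA Ala / GCU Ala — synonymous.
Nonsynonymous differences: 0 → same protein.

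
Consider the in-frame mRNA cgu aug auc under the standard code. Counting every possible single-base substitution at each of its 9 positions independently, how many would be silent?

5

Codon 1 (CGU, Arg): 3 synonymous substitutions.
Codon 2 (AUG, Met): 0 synonymous substitutions.
Codon 3 (AUC, Ile): 2 synonymous substitutions.
Total: 3 + 0 + 2 = 5.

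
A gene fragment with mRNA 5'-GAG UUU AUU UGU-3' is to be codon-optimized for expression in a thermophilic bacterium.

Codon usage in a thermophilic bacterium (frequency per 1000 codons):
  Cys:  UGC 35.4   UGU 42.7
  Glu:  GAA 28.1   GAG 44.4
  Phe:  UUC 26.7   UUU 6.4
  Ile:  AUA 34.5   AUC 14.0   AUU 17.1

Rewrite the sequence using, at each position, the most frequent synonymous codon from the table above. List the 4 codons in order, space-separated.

GAG UUC AUA UGU

Codon 1 (Glu): best is GAG at 44.4.
Codon 2 (Phe): best is UUC at 26.7.
Codon 3 (Ile): best is AUA at 34.5.
Codon 4 (Cys): best is UGU at 42.7.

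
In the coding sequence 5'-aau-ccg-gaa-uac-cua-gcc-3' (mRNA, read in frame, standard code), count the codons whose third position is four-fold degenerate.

3

Codon 1 AAU (Asn): third position 2-fold.
Codon 2 CCG (Pro): third position 4-fold.
Codon 3 GAA (Glu): third position 2-fold.
Codon 4 UAC (Tyr): third position 2-fold.
Codon 5 CUA (Leu): third position 4-fold.
Codon 6 GCC (Ala): third position 4-fold.
Four-fold degenerate third positions: 3.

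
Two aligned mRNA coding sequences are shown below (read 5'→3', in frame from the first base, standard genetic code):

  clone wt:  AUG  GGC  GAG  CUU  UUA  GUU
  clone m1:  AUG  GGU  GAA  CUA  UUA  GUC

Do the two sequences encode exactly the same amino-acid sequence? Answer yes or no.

yes

Codon 1: AUG Met / AUG Met — identical.
Codon 2: GGC Gly / GGU Gly — synonymous.
Codon 3: GAG Glu / GAA Glu — synonymous.
Codon 4: CUU Leu / CUA Leu — synonymous.
Codon 5: UUA Leu / UUA Leu — identical.
Codon 6: GUU Val / GUC Val — synonymous.
Nonsynonymous differences: 0 → same protein.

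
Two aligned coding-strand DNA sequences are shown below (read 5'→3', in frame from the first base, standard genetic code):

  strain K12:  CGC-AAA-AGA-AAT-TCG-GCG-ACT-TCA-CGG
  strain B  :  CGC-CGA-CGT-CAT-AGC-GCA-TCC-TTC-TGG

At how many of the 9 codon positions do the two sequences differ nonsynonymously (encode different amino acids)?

Codon 1: CGC Arg / CGC Arg — identical.
Codon 2: AAA Lys / CGA Arg — nonsynonymous.
Codon 3: AGA Arg / CGT Arg — synonymous.
Codon 4: AAT Asn / CAT His — nonsynonymous.
Codon 5: TCG Ser / AGC Ser — synonymous.
Codon 6: GCG Ala / GCA Ala — synonymous.
Codon 7: ACT Thr / TCC Ser — nonsynonymous.
Codon 8: TCA Ser / TTC Phe — nonsynonymous.
Codon 9: CGG Arg / TGG Trp — nonsynonymous.
Nonsynonymous differences: 5.

5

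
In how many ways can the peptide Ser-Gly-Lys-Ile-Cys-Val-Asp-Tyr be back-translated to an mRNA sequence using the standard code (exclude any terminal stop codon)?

4608

Ser: 6 codons.
Gly: 4 codons.
Lys: 2 codons.
Ile: 3 codons.
Cys: 2 codons.
Val: 4 codons.
Asp: 2 codons.
Tyr: 2 codons.
6 × 4 × 2 × 3 × 2 × 4 × 2 × 2 = 4608.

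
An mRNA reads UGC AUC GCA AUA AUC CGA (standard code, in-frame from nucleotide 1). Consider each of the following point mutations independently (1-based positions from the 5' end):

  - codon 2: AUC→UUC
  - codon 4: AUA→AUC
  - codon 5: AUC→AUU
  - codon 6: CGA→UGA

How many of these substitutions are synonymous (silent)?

2

Codon 2: AUC (Ile) → UUC (Phe) — missense.
Codon 4: AUA (Ile) → AUC (Ile) — synonymous.
Codon 5: AUC (Ile) → AUU (Ile) — synonymous.
Codon 6: CGA (Arg) → UGA (Stop) — nonsense.
Synonymous: 2 of 4.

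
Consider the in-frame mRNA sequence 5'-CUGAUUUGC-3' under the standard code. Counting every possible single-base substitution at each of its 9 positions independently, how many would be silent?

7

Codon 1 (CUG, Leu): 4 synonymous substitutions.
Codon 2 (AUU, Ile): 2 synonymous substitutions.
Codon 3 (UGC, Cys): 1 synonymous substitution.
Total: 4 + 2 + 1 = 7.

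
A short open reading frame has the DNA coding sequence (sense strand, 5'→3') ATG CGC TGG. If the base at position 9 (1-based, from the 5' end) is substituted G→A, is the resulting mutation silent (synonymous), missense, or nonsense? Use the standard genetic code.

Position 9 falls in codon 3: TGG → Trp.
After the substitution the codon is TGA → Stop.
The new codon is a stop codon, so this is a nonsense mutation.

nonsense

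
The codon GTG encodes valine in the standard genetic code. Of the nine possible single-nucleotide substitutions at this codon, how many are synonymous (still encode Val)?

3

Position 1: none → 0 synonymous.
Position 2: none → 0 synonymous.
Position 3: GTT, GTC, GTA → 3 synonymous.
Total: 0 + 0 + 3 = 3.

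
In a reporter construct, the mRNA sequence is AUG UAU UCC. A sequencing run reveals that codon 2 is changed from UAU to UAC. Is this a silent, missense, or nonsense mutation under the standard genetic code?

silent

Position 6 falls in codon 2: UAU → Tyr.
After the substitution the codon is UAC → Tyr.
Both encode Tyr, so the change is synonymous.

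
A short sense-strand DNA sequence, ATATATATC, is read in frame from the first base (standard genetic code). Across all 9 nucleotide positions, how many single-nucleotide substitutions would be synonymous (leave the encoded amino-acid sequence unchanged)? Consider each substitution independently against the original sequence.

Codon 1 (ATA, Ile): 2 synonymous substitutions.
Codon 2 (TAT, Tyr): 1 synonymous substitution.
Codon 3 (ATC, Ile): 2 synonymous substitutions.
Total: 2 + 1 + 2 = 5.

5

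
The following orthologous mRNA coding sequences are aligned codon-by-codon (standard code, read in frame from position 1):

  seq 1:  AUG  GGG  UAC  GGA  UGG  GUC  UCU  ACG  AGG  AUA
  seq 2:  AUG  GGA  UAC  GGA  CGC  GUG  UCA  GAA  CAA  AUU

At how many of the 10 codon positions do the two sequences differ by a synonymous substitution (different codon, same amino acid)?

4

Codon 1: AUG Met / AUG Met — identical.
Codon 2: GGG Gly / GGA Gly — synonymous.
Codon 3: UAC Tyr / UAC Tyr — identical.
Codon 4: GGA Gly / GGA Gly — identical.
Codon 5: UGG Trp / CGC Arg — nonsynonymous.
Codon 6: GUC Val / GUG Val — synonymous.
Codon 7: UCU Ser / UCA Ser — synonymous.
Codon 8: ACG Thr / GAA Glu — nonsynonymous.
Codon 9: AGG Arg / CAA Gln — nonsynonymous.
Codon 10: AUA Ile / AUU Ile — synonymous.
Synonymous differences: 4.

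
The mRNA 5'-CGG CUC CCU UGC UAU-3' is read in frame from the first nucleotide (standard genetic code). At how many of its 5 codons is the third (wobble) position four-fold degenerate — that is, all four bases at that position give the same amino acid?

3

Codon 1 CGG (Arg): third position 4-fold.
Codon 2 CUC (Leu): third position 4-fold.
Codon 3 CCU (Pro): third position 4-fold.
Codon 4 UGC (Cys): third position 2-fold.
Codon 5 UAU (Tyr): third position 2-fold.
Four-fold degenerate third positions: 3.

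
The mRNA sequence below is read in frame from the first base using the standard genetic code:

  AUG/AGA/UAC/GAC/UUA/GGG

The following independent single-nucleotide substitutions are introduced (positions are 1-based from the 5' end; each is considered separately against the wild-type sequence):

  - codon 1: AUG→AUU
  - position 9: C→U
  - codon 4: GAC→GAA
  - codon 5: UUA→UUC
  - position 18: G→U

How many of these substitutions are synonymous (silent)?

Codon 1: AUG (Met) → AUU (Ile) — missense.
Codon 3: UAC (Tyr) → UAU (Tyr) — synonymous.
Codon 4: GAC (Asp) → GAA (Glu) — missense.
Codon 5: UUA (Leu) → UUC (Phe) — missense.
Codon 6: GGG (Gly) → GGU (Gly) — synonymous.
Synonymous: 2 of 5.

2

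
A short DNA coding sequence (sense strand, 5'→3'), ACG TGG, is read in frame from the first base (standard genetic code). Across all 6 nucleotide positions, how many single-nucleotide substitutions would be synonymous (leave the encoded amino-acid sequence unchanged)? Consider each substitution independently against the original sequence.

Codon 1 (ACG, Thr): 3 synonymous substitutions.
Codon 2 (TGG, Trp): 0 synonymous substitutions.
Total: 3 + 0 = 3.

3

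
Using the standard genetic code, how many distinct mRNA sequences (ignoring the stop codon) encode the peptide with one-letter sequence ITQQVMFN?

768

Ile: 3 codons.
Thr: 4 codons.
Gln: 2 codons.
Gln: 2 codons.
Val: 4 codons.
Met: 1 codon.
Phe: 2 codons.
Asn: 2 codons.
3 × 4 × 2 × 2 × 4 × 1 × 2 × 2 = 768.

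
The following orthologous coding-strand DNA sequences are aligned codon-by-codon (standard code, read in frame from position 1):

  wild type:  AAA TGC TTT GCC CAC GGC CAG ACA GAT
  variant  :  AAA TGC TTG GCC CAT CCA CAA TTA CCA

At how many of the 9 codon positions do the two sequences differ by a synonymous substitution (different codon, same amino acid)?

Codon 1: AAA Lys / AAA Lys — identical.
Codon 2: TGC Cys / TGC Cys — identical.
Codon 3: TTT Phe / TTG Leu — nonsynonymous.
Codon 4: GCC Ala / GCC Ala — identical.
Codon 5: CAC His / CAT His — synonymous.
Codon 6: GGC Gly / CCA Pro — nonsynonymous.
Codon 7: CAG Gln / CAA Gln — synonymous.
Codon 8: ACA Thr / TTA Leu — nonsynonymous.
Codon 9: GAT Asp / CCA Pro — nonsynonymous.
Synonymous differences: 2.

2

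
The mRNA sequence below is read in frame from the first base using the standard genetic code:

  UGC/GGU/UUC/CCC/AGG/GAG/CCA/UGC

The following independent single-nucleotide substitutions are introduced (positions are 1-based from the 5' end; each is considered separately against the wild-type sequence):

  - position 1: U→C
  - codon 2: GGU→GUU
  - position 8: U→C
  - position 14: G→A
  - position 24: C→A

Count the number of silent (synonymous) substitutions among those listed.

0

Codon 1: UGC (Cys) → CGC (Arg) — missense.
Codon 2: GGU (Gly) → GUU (Val) — missense.
Codon 3: UUC (Phe) → UCC (Ser) — missense.
Codon 5: AGG (Arg) → AAG (Lys) — missense.
Codon 8: UGC (Cys) → UGA (Stop) — nonsense.
Synonymous: 0 of 5.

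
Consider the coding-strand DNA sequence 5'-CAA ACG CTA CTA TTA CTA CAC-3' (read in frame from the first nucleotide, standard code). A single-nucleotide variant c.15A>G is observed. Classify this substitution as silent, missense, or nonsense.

Position 15 falls in codon 5: TTA → Leu.
After the substitution the codon is TTG → Leu.
Both encode Leu, so the change is synonymous.

silent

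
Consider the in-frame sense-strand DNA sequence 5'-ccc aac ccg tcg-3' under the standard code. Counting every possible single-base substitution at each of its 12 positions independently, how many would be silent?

10

Codon 1 (CCC, Pro): 3 synonymous substitutions.
Codon 2 (AAC, Asn): 1 synonymous substitution.
Codon 3 (CCG, Pro): 3 synonymous substitutions.
Codon 4 (TCG, Ser): 3 synonymous substitutions.
Total: 3 + 1 + 3 + 3 = 10.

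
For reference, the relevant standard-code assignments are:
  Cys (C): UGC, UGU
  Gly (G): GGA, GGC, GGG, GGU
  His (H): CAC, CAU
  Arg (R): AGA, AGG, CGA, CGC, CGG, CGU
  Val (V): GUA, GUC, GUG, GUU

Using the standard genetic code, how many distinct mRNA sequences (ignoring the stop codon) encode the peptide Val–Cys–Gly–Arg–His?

384

Val: 4 codons.
Cys: 2 codons.
Gly: 4 codons.
Arg: 6 codons.
His: 2 codons.
4 × 2 × 4 × 6 × 2 = 384.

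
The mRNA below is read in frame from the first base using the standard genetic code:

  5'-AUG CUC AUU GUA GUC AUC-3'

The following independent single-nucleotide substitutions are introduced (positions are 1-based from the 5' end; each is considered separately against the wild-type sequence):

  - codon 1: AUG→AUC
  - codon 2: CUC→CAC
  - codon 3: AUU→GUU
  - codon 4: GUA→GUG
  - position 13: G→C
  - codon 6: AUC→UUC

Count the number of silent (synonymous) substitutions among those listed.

1

Codon 1: AUG (Met) → AUC (Ile) — missense.
Codon 2: CUC (Leu) → CAC (His) — missense.
Codon 3: AUU (Ile) → GUU (Val) — missense.
Codon 4: GUA (Val) → GUG (Val) — synonymous.
Codon 5: GUC (Val) → CUC (Leu) — missense.
Codon 6: AUC (Ile) → UUC (Phe) — missense.
Synonymous: 1 of 6.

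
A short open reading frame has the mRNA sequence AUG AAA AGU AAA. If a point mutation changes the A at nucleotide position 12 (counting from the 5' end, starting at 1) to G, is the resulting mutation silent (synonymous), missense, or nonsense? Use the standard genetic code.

Position 12 falls in codon 4: AAA → Lys.
After the substitution the codon is AAG → Lys.
Both encode Lys, so the change is synonymous.

silent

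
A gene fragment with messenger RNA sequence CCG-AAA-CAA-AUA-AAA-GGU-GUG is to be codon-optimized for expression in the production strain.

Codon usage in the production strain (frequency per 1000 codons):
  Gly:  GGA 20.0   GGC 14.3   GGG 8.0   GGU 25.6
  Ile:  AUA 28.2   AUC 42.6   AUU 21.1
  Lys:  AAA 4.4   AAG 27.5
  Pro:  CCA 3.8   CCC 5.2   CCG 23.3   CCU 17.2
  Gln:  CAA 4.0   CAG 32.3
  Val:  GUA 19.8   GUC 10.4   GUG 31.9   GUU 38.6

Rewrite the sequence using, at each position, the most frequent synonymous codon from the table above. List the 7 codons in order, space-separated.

Codon 1 (Pro): best is CCG at 23.3.
Codon 2 (Lys): best is AAG at 27.5.
Codon 3 (Gln): best is CAG at 32.3.
Codon 4 (Ile): best is AUC at 42.6.
Codon 5 (Lys): best is AAG at 27.5.
Codon 6 (Gly): best is GGU at 25.6.
Codon 7 (Val): best is GUU at 38.6.

CCG AAG CAG AUC AAG GGU GUU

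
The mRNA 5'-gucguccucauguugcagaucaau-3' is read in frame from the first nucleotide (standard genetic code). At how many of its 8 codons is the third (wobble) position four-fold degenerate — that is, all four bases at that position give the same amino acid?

3

Codon 1 GUC (Val): third position 4-fold.
Codon 2 GUC (Val): third position 4-fold.
Codon 3 CUC (Leu): third position 4-fold.
Codon 4 AUG (Met): third position 1-fold.
Codon 5 UUG (Leu): third position 2-fold.
Codon 6 CAG (Gln): third position 2-fold.
Codon 7 AUC (Ile): third position 3-fold.
Codon 8 AAU (Asn): third position 2-fold.
Four-fold degenerate third positions: 3.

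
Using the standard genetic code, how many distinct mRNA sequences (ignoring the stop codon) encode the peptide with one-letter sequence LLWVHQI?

1728

Leu: 6 codons.
Leu: 6 codons.
Trp: 1 codon.
Val: 4 codons.
His: 2 codons.
Gln: 2 codons.
Ile: 3 codons.
6 × 6 × 1 × 4 × 2 × 2 × 3 = 1728.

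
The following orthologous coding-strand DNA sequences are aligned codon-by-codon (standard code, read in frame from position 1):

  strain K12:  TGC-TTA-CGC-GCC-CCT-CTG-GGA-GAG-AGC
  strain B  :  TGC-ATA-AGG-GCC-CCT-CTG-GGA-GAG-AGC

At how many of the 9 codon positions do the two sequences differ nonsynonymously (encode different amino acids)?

1

Codon 1: TGC Cys / TGC Cys — identical.
Codon 2: TTA Leu / ATA Ile — nonsynonymous.
Codon 3: CGC Arg / AGG Arg — synonymous.
Codon 4: GCC Ala / GCC Ala — identical.
Codon 5: CCT Pro / CCT Pro — identical.
Codon 6: CTG Leu / CTG Leu — identical.
Codon 7: GGA Gly / GGA Gly — identical.
Codon 8: GAG Glu / GAG Glu — identical.
Codon 9: AGC Ser / AGC Ser — identical.
Nonsynonymous differences: 1.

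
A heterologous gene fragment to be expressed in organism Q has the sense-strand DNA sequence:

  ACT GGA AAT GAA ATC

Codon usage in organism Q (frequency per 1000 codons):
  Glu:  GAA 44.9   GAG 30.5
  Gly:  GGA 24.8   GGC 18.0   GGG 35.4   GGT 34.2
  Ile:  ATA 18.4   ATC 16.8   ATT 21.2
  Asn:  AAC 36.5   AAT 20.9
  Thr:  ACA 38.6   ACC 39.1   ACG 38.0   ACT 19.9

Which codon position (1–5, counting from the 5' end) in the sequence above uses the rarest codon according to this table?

5

Codon 1 ACT (Thr): 19.9 per 1000.
Codon 2 GGA (Gly): 24.8 per 1000.
Codon 3 AAT (Asn): 20.9 per 1000.
Codon 4 GAA (Glu): 44.9 per 1000.
Codon 5 ATC (Ile): 16.8 per 1000.
Lowest frequency is 16.8 at codon 5.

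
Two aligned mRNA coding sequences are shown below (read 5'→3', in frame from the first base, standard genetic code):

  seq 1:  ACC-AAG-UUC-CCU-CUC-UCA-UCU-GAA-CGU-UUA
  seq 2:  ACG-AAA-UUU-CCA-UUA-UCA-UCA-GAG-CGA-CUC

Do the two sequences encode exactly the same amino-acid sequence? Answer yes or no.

yes

Codon 1: ACC Thr / ACG Thr — synonymous.
Codon 2: AAG Lys / AAA Lys — synonymous.
Codon 3: UUC Phe / UUU Phe — synonymous.
Codon 4: CCU Pro / CCA Pro — synonymous.
Codon 5: CUC Leu / UUA Leu — synonymous.
Codon 6: UCA Ser / UCA Ser — identical.
Codon 7: UCU Ser / UCA Ser — synonymous.
Codon 8: GAA Glu / GAG Glu — synonymous.
Codon 9: CGU Arg / CGA Arg — synonymous.
Codon 10: UUA Leu / CUC Leu — synonymous.
Nonsynonymous differences: 0 → same protein.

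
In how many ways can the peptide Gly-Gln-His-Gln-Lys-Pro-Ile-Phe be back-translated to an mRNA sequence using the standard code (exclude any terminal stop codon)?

1536

Gly: 4 codons.
Gln: 2 codons.
His: 2 codons.
Gln: 2 codons.
Lys: 2 codons.
Pro: 4 codons.
Ile: 3 codons.
Phe: 2 codons.
4 × 2 × 2 × 2 × 2 × 4 × 3 × 2 = 1536.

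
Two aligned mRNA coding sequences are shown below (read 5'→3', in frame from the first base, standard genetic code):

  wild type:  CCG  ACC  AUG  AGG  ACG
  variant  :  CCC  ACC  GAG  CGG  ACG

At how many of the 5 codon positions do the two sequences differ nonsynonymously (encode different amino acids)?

Codon 1: CCG Pro / CCC Pro — synonymous.
Codon 2: ACC Thr / ACC Thr — identical.
Codon 3: AUG Met / GAG Glu — nonsynonymous.
Codon 4: AGG Arg / CGG Arg — synonymous.
Codon 5: ACG Thr / ACG Thr — identical.
Nonsynonymous differences: 1.

1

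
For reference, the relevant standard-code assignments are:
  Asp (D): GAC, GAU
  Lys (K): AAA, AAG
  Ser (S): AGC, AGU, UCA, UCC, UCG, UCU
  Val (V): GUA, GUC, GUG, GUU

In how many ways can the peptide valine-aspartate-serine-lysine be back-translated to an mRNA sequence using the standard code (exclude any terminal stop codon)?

Val: 4 codons.
Asp: 2 codons.
Ser: 6 codons.
Lys: 2 codons.
4 × 2 × 6 × 2 = 96.

96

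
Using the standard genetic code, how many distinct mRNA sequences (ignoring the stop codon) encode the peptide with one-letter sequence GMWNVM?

Gly: 4 codons.
Met: 1 codon.
Trp: 1 codon.
Asn: 2 codons.
Val: 4 codons.
Met: 1 codon.
4 × 1 × 1 × 2 × 4 × 1 = 32.

32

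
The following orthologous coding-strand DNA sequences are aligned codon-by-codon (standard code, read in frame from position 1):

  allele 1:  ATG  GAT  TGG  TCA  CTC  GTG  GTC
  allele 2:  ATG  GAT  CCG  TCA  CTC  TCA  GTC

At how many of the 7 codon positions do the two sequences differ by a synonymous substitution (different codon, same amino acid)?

Codon 1: ATG Met / ATG Met — identical.
Codon 2: GAT Asp / GAT Asp — identical.
Codon 3: TGG Trp / CCG Pro — nonsynonymous.
Codon 4: TCA Ser / TCA Ser — identical.
Codon 5: CTC Leu / CTC Leu — identical.
Codon 6: GTG Val / TCA Ser — nonsynonymous.
Codon 7: GTC Val / GTC Val — identical.
Synonymous differences: 0.

0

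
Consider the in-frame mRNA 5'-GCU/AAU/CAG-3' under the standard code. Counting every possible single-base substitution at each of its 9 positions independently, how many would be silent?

Codon 1 (GCU, Ala): 3 synonymous substitutions.
Codon 2 (AAU, Asn): 1 synonymous substitution.
Codon 3 (CAG, Gln): 1 synonymous substitution.
Total: 3 + 1 + 1 = 5.

5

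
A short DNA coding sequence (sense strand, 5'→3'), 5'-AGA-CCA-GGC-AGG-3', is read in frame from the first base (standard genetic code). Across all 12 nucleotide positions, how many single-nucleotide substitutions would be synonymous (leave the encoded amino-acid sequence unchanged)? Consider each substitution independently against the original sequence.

10

Codon 1 (AGA, Arg): 2 synonymous substitutions.
Codon 2 (CCA, Pro): 3 synonymous substitutions.
Codon 3 (GGC, Gly): 3 synonymous substitutions.
Codon 4 (AGG, Arg): 2 synonymous substitutions.
Total: 2 + 3 + 3 + 2 = 10.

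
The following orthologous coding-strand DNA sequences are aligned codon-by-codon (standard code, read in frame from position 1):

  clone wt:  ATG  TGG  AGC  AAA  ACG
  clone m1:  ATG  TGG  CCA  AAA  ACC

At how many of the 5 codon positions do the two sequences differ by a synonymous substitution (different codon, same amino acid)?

1

Codon 1: ATG Met / ATG Met — identical.
Codon 2: TGG Trp / TGG Trp — identical.
Codon 3: AGC Ser / CCA Pro — nonsynonymous.
Codon 4: AAA Lys / AAA Lys — identical.
Codon 5: ACG Thr / ACC Thr — synonymous.
Synonymous differences: 1.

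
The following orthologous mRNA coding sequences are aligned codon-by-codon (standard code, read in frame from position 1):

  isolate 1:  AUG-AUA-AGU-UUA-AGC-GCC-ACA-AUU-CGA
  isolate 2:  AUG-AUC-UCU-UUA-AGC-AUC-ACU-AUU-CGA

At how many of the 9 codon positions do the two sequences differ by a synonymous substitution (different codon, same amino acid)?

3

Codon 1: AUG Met / AUG Met — identical.
Codon 2: AUA Ile / AUC Ile — synonymous.
Codon 3: AGU Ser / UCU Ser — synonymous.
Codon 4: UUA Leu / UUA Leu — identical.
Codon 5: AGC Ser / AGC Ser — identical.
Codon 6: GCC Ala / AUC Ile — nonsynonymous.
Codon 7: ACA Thr / ACU Thr — synonymous.
Codon 8: AUU Ile / AUU Ile — identical.
Codon 9: CGA Arg / CGA Arg — identical.
Synonymous differences: 3.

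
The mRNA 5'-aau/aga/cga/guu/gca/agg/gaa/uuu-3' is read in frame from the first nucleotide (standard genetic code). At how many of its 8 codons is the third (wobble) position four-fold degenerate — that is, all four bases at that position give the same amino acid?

3

Codon 1 AAU (Asn): third position 2-fold.
Codon 2 AGA (Arg): third position 2-fold.
Codon 3 CGA (Arg): third position 4-fold.
Codon 4 GUU (Val): third position 4-fold.
Codon 5 GCA (Ala): third position 4-fold.
Codon 6 AGG (Arg): third position 2-fold.
Codon 7 GAA (Glu): third position 2-fold.
Codon 8 UUU (Phe): third position 2-fold.
Four-fold degenerate third positions: 3.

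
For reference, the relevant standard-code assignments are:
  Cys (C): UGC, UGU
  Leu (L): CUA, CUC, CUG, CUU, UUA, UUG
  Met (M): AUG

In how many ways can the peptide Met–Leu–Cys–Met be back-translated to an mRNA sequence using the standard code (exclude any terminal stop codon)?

12

Met: 1 codon.
Leu: 6 codons.
Cys: 2 codons.
Met: 1 codon.
1 × 6 × 2 × 1 = 12.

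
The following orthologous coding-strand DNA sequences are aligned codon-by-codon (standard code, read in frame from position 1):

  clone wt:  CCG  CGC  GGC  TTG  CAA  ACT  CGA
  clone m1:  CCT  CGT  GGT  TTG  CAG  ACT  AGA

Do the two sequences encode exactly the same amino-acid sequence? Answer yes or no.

Codon 1: CCG Pro / CCT Pro — synonymous.
Codon 2: CGC Arg / CGT Arg — synonymous.
Codon 3: GGC Gly / GGT Gly — synonymous.
Codon 4: TTG Leu / TTG Leu — identical.
Codon 5: CAA Gln / CAG Gln — synonymous.
Codon 6: ACT Thr / ACT Thr — identical.
Codon 7: CGA Arg / AGA Arg — synonymous.
Nonsynonymous differences: 0 → same protein.

yes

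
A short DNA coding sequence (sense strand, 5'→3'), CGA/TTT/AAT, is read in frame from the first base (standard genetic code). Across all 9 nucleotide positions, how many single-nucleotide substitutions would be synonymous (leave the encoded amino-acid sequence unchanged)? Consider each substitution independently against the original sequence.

Codon 1 (CGA, Arg): 4 synonymous substitutions.
Codon 2 (TTT, Phe): 1 synonymous substitution.
Codon 3 (AAT, Asn): 1 synonymous substitution.
Total: 4 + 1 + 1 = 6.

6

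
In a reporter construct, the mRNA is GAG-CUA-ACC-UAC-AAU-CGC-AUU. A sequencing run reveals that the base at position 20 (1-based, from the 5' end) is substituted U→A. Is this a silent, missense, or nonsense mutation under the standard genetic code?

missense

Position 20 falls in codon 7: AUU → Ile.
After the substitution the codon is AAU → Asn.
Ile ≠ Asn, so this is a missense mutation.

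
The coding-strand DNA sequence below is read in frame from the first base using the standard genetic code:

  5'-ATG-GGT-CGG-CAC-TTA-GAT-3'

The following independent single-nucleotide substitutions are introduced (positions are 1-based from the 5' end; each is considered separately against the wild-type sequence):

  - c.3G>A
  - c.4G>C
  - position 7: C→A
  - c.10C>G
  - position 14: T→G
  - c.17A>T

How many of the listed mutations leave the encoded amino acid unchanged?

1

Codon 1: ATG (Met) → ATA (Ile) — missense.
Codon 2: GGT (Gly) → CGT (Arg) — missense.
Codon 3: CGG (Arg) → AGG (Arg) — synonymous.
Codon 4: CAC (His) → GAC (Asp) — missense.
Codon 5: TTA (Leu) → TGA (Stop) — nonsense.
Codon 6: GAT (Asp) → GTT (Val) — missense.
Synonymous: 1 of 6.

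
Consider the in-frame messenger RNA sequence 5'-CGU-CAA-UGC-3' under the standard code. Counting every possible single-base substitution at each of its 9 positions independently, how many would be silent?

Codon 1 (CGU, Arg): 3 synonymous substitutions.
Codon 2 (CAA, Gln): 1 synonymous substitution.
Codon 3 (UGC, Cys): 1 synonymous substitution.
Total: 3 + 1 + 1 = 5.

5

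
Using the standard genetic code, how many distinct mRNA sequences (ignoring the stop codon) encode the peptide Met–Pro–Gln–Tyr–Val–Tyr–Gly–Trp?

512

Met: 1 codon.
Pro: 4 codons.
Gln: 2 codons.
Tyr: 2 codons.
Val: 4 codons.
Tyr: 2 codons.
Gly: 4 codons.
Trp: 1 codon.
1 × 4 × 2 × 2 × 4 × 2 × 4 × 1 = 512.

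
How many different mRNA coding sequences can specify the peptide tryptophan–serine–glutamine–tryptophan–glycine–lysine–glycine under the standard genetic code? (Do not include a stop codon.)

384

Trp: 1 codon.
Ser: 6 codons.
Gln: 2 codons.
Trp: 1 codon.
Gly: 4 codons.
Lys: 2 codons.
Gly: 4 codons.
1 × 6 × 2 × 1 × 4 × 2 × 4 = 384.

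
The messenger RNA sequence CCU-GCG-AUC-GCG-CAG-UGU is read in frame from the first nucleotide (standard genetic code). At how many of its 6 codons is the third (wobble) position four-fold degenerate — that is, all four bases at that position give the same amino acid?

Codon 1 CCU (Pro): third position 4-fold.
Codon 2 GCG (Ala): third position 4-fold.
Codon 3 AUC (Ile): third position 3-fold.
Codon 4 GCG (Ala): third position 4-fold.
Codon 5 CAG (Gln): third position 2-fold.
Codon 6 UGU (Cys): third position 2-fold.
Four-fold degenerate third positions: 3.

3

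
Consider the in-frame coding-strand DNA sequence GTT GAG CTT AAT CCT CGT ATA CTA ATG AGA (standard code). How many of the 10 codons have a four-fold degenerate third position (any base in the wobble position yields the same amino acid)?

5

Codon 1 GTT (Val): third position 4-fold.
Codon 2 GAG (Glu): third position 2-fold.
Codon 3 CTT (Leu): third position 4-fold.
Codon 4 AAT (Asn): third position 2-fold.
Codon 5 CCT (Pro): third position 4-fold.
Codon 6 CGT (Arg): third position 4-fold.
Codon 7 ATA (Ile): third position 3-fold.
Codon 8 CTA (Leu): third position 4-fold.
Codon 9 ATG (Met): third position 1-fold.
Codon 10 AGA (Arg): third position 2-fold.
Four-fold degenerate third positions: 5.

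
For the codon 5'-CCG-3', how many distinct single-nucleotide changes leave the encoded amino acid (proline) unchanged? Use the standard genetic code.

3

Position 1: none → 0 synonymous.
Position 2: none → 0 synonymous.
Position 3: CCU, CCC, CCA → 3 synonymous.
Total: 0 + 0 + 3 = 3.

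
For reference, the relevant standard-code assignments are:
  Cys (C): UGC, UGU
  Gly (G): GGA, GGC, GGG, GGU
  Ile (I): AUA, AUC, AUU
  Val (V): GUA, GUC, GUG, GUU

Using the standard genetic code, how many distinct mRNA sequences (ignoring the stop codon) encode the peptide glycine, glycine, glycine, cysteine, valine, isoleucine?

1536

Gly: 4 codons.
Gly: 4 codons.
Gly: 4 codons.
Cys: 2 codons.
Val: 4 codons.
Ile: 3 codons.
4 × 4 × 4 × 2 × 4 × 3 = 1536.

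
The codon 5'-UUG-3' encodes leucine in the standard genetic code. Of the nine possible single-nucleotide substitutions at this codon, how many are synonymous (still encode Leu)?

2

Position 1: CUG → 1 synonymous.
Position 2: none → 0 synonymous.
Position 3: UUA → 1 synonymous.
Total: 1 + 0 + 1 = 2.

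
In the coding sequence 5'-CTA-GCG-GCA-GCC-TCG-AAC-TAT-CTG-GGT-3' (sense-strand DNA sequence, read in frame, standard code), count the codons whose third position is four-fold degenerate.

Codon 1 CTA (Leu): third position 4-fold.
Codon 2 GCG (Ala): third position 4-fold.
Codon 3 GCA (Ala): third position 4-fold.
Codon 4 GCC (Ala): third position 4-fold.
Codon 5 TCG (Ser): third position 4-fold.
Codon 6 AAC (Asn): third position 2-fold.
Codon 7 TAT (Tyr): third position 2-fold.
Codon 8 CTG (Leu): third position 4-fold.
Codon 9 GGT (Gly): third position 4-fold.
Four-fold degenerate third positions: 7.

7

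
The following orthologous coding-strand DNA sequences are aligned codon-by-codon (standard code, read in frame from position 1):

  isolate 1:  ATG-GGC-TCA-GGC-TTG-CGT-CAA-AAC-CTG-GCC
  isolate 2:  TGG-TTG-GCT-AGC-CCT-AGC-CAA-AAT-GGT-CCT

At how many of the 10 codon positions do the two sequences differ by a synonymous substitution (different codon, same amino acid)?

1

Codon 1: ATG Met / TGG Trp — nonsynonymous.
Codon 2: GGC Gly / TTG Leu — nonsynonymous.
Codon 3: TCA Ser / GCT Ala — nonsynonymous.
Codon 4: GGC Gly / AGC Ser — nonsynonymous.
Codon 5: TTG Leu / CCT Pro — nonsynonymous.
Codon 6: CGT Arg / AGC Ser — nonsynonymous.
Codon 7: CAA Gln / CAA Gln — identical.
Codon 8: AAC Asn / AAT Asn — synonymous.
Codon 9: CTG Leu / GGT Gly — nonsynonymous.
Codon 10: GCC Ala / CCT Pro — nonsynonymous.
Synonymous differences: 1.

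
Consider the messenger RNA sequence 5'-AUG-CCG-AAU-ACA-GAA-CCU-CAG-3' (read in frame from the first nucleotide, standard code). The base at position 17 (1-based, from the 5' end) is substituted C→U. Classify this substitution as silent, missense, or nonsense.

missense

Position 17 falls in codon 6: CCU → Pro.
After the substitution the codon is CUU → Leu.
Pro ≠ Leu, so this is a missense mutation.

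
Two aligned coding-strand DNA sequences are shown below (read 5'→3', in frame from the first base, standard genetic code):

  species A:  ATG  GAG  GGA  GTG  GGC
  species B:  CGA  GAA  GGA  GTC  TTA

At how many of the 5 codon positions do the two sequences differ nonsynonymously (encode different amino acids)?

2

Codon 1: ATG Met / CGA Arg — nonsynonymous.
Codon 2: GAG Glu / GAA Glu — synonymous.
Codon 3: GGA Gly / GGA Gly — identical.
Codon 4: GTG Val / GTC Val — synonymous.
Codon 5: GGC Gly / TTA Leu — nonsynonymous.
Nonsynonymous differences: 2.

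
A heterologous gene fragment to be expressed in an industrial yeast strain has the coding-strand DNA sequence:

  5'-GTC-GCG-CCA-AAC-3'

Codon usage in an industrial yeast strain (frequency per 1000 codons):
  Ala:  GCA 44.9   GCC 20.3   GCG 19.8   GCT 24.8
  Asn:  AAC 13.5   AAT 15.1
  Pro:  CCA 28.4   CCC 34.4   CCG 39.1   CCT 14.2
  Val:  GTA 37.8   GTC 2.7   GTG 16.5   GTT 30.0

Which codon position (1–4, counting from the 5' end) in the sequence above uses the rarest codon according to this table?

Codon 1 GTC (Val): 2.7 per 1000.
Codon 2 GCG (Ala): 19.8 per 1000.
Codon 3 CCA (Pro): 28.4 per 1000.
Codon 4 AAC (Asn): 13.5 per 1000.
Lowest frequency is 2.7 at codon 1.

1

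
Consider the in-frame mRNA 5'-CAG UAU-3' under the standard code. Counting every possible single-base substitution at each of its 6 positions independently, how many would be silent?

2

Codon 1 (CAG, Gln): 1 synonymous substitution.
Codon 2 (UAU, Tyr): 1 synonymous substitution.
Total: 1 + 1 = 2.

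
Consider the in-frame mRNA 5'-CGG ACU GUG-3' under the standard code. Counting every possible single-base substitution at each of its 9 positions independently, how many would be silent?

Codon 1 (CGG, Arg): 4 synonymous substitutions.
Codon 2 (ACU, Thr): 3 synonymous substitutions.
Codon 3 (GUG, Val): 3 synonymous substitutions.
Total: 4 + 3 + 3 = 10.

10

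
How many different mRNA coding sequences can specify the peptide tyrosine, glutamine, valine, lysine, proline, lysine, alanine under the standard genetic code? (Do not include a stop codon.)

1024

Tyr: 2 codons.
Gln: 2 codons.
Val: 4 codons.
Lys: 2 codons.
Pro: 4 codons.
Lys: 2 codons.
Ala: 4 codons.
2 × 2 × 4 × 2 × 4 × 2 × 4 = 1024.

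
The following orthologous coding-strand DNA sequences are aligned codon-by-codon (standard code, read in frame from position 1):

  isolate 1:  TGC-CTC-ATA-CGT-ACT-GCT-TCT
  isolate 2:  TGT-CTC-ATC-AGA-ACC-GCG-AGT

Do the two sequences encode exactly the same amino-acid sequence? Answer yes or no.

yes

Codon 1: TGC Cys / TGT Cys — synonymous.
Codon 2: CTC Leu / CTC Leu — identical.
Codon 3: ATA Ile / ATC Ile — synonymous.
Codon 4: CGT Arg / AGA Arg — synonymous.
Codon 5: ACT Thr / ACC Thr — synonymous.
Codon 6: GCT Ala / GCG Ala — synonymous.
Codon 7: TCT Ser / AGT Ser — synonymous.
Nonsynonymous differences: 0 → same protein.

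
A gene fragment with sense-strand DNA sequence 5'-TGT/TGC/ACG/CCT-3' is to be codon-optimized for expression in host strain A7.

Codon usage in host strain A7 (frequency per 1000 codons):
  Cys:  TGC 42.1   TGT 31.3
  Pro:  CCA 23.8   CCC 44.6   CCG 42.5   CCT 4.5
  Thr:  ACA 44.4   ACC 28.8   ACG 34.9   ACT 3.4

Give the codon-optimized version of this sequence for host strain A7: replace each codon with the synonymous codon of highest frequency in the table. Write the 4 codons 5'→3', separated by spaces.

TGC TGC ACA CCC

Codon 1 (Cys): best is TGC at 42.1.
Codon 2 (Cys): best is TGC at 42.1.
Codon 3 (Thr): best is ACA at 44.4.
Codon 4 (Pro): best is CCC at 44.6.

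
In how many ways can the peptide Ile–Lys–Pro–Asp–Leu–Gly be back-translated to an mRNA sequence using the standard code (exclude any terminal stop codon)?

Ile: 3 codons.
Lys: 2 codons.
Pro: 4 codons.
Asp: 2 codons.
Leu: 6 codons.
Gly: 4 codons.
3 × 2 × 4 × 2 × 6 × 4 = 1152.

1152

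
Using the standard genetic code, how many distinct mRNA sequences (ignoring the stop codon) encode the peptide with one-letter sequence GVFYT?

256

Gly: 4 codons.
Val: 4 codons.
Phe: 2 codons.
Tyr: 2 codons.
Thr: 4 codons.
4 × 4 × 2 × 2 × 4 = 256.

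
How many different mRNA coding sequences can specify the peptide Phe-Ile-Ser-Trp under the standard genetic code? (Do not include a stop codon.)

Phe: 2 codons.
Ile: 3 codons.
Ser: 6 codons.
Trp: 1 codon.
2 × 3 × 6 × 1 = 36.

36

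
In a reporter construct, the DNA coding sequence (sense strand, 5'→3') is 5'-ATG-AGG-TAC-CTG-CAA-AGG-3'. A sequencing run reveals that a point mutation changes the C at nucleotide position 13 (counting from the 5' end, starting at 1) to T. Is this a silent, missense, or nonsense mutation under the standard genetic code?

Position 13 falls in codon 5: CAA → Gln.
After the substitution the codon is TAA → Stop.
The new codon is a stop codon, so this is a nonsense mutation.

nonsense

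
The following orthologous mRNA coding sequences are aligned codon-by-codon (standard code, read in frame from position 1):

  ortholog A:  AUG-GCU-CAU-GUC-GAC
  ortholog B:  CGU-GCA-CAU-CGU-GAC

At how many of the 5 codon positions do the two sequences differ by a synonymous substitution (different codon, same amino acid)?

Codon 1: AUG Met / CGU Arg — nonsynonymous.
Codon 2: GCU Ala / GCA Ala — synonymous.
Codon 3: CAU His / CAU His — identical.
Codon 4: GUC Val / CGU Arg — nonsynonymous.
Codon 5: GAC Asp / GAC Asp — identical.
Synonymous differences: 1.

1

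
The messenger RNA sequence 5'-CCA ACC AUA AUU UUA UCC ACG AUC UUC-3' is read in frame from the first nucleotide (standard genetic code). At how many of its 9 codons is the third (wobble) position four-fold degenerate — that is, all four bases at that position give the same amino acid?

4

Codon 1 CCA (Pro): third position 4-fold.
Codon 2 ACC (Thr): third position 4-fold.
Codon 3 AUA (Ile): third position 3-fold.
Codon 4 AUU (Ile): third position 3-fold.
Codon 5 UUA (Leu): third position 2-fold.
Codon 6 UCC (Ser): third position 4-fold.
Codon 7 ACG (Thr): third position 4-fold.
Codon 8 AUC (Ile): third position 3-fold.
Codon 9 UUC (Phe): third position 2-fold.
Four-fold degenerate third positions: 4.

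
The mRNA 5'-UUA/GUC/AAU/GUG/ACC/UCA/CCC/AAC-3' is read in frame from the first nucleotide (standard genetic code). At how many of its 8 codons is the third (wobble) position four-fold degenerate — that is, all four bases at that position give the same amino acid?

5

Codon 1 UUA (Leu): third position 2-fold.
Codon 2 GUC (Val): third position 4-fold.
Codon 3 AAU (Asn): third position 2-fold.
Codon 4 GUG (Val): third position 4-fold.
Codon 5 ACC (Thr): third position 4-fold.
Codon 6 UCA (Ser): third position 4-fold.
Codon 7 CCC (Pro): third position 4-fold.
Codon 8 AAC (Asn): third position 2-fold.
Four-fold degenerate third positions: 5.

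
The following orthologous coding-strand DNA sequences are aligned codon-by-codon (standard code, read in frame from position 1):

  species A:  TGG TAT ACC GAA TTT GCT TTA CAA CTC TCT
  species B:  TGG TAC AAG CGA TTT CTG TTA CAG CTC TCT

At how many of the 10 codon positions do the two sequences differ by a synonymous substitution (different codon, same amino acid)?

2

Codon 1: TGG Trp / TGG Trp — identical.
Codon 2: TAT Tyr / TAC Tyr — synonymous.
Codon 3: ACC Thr / AAG Lys — nonsynonymous.
Codon 4: GAA Glu / CGA Arg — nonsynonymous.
Codon 5: TTT Phe / TTT Phe — identical.
Codon 6: GCT Ala / CTG Leu — nonsynonymous.
Codon 7: TTA Leu / TTA Leu — identical.
Codon 8: CAA Gln / CAG Gln — synonymous.
Codon 9: CTC Leu / CTC Leu — identical.
Codon 10: TCT Ser / TCT Ser — identical.
Synonymous differences: 2.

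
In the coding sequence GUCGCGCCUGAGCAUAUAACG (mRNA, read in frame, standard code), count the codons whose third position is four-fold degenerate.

4

Codon 1 GUC (Val): third position 4-fold.
Codon 2 GCG (Ala): third position 4-fold.
Codon 3 CCU (Pro): third position 4-fold.
Codon 4 GAG (Glu): third position 2-fold.
Codon 5 CAU (His): third position 2-fold.
Codon 6 AUA (Ile): third position 3-fold.
Codon 7 ACG (Thr): third position 4-fold.
Four-fold degenerate third positions: 4.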